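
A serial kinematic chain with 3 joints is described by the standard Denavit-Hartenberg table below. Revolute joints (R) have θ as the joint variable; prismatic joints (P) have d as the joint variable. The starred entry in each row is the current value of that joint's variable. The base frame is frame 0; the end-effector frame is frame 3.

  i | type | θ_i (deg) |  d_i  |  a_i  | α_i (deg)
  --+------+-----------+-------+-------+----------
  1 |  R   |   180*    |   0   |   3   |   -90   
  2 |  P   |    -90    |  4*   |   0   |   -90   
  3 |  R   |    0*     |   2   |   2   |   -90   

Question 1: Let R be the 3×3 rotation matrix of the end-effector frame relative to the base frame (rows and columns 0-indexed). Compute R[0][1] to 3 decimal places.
1.000

End-effector y-axis (col 1 of R) = (1.0000,0.0000,0.0000)
R[0][1] = 1.0000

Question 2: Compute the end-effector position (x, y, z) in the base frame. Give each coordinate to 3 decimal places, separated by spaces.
-5.000 -4.000 2.000

after link 1: o_1 = (-3.0000, 0.0000, 0.0000)
after link 2: o_2 = (-3.0000, -4.0000, 0.0000)
after link 3: o_3 = (-5.0000, -4.0000, 2.0000)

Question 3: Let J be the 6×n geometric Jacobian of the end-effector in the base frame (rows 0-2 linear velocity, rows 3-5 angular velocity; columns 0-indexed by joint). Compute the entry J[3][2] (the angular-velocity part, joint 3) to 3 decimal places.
axis z_2 = (-1.0000,0.0000,-0.0000); lever o_n−o_2 = (-2.0000,0.0000,2.0000)
cross product → J_v[:, 2] = (0.0000,2.0000,-0.0000)
J_ω[:, 2] = z_2
entry J[3][2] = -1.0000

-1.000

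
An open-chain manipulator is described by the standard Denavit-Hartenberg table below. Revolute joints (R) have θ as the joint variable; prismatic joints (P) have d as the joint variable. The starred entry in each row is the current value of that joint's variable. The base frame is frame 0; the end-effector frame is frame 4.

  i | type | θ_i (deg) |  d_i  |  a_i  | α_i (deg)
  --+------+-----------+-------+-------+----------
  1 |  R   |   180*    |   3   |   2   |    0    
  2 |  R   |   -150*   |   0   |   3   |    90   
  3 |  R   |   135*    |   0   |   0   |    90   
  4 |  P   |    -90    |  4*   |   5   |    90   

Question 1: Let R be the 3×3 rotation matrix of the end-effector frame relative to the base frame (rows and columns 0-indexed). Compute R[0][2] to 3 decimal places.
End-effector z-axis (col 2 of R) = (0.6124,0.3536,-0.7071)
R[0][2] = 0.6124

0.612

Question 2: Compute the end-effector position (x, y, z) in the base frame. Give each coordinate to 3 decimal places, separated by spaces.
after link 1: o_1 = (-2.0000, 0.0000, 3.0000)
after link 2: o_2 = (0.5981, 1.5000, 3.0000)
after link 3: o_3 = (0.5981, 1.5000, 3.0000)
after link 4: o_4 = (0.5476, 7.2443, 5.8284)

0.548 7.244 5.828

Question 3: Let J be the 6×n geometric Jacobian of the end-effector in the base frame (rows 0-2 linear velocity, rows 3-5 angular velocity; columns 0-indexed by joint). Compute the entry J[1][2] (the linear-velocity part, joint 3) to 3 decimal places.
axis z_2 = (0.5000,-0.8660,0.0000); lever o_n−o_2 = (-0.0505,5.7443,2.8284)
cross product → J_v[:, 2] = (-2.4495,-1.4142,2.8284)
J_ω[:, 2] = z_2
entry J[1][2] = -1.4142

-1.414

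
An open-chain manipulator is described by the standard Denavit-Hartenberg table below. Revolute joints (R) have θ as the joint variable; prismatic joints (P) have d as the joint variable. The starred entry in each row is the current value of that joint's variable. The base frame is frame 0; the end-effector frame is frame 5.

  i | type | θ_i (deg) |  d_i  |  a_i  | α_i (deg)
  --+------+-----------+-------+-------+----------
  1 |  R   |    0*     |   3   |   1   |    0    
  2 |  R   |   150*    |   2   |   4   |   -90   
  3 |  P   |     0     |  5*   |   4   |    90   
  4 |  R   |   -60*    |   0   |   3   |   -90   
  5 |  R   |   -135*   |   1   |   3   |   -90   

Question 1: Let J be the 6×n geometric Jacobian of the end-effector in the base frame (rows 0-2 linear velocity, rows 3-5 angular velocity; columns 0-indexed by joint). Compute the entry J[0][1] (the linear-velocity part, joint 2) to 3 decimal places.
-0.549

axis z_1 = (0.0000,0.0000,1.0000); lever o_n−o_1 = (-10.4282,0.5486,4.1213)
cross product → J_v[:, 1] = (-0.5486,-10.4282,0.0000)
J_ω[:, 1] = z_1
entry J[0][1] = -0.5486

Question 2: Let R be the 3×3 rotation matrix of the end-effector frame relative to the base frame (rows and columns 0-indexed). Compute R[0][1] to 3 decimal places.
End-effector y-axis (col 1 of R) = (1.0000,0.0000,-0.0000)
R[0][1] = 1.0000

1.000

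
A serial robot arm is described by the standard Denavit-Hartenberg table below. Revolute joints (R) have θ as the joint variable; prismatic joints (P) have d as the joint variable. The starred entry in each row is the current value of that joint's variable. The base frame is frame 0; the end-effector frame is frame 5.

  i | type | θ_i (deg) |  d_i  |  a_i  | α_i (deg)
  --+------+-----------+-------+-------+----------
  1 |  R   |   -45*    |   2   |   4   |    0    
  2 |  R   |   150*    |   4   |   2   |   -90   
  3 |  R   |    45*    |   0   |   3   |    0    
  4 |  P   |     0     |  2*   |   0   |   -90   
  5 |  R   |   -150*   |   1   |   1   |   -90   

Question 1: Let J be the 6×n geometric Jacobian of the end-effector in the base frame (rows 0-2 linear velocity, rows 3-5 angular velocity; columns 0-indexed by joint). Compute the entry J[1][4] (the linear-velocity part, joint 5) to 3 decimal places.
0.117

axis z_4 = (0.1830,-0.6830,-0.7071); lever o_n−o_4 = (-0.1415,-1.4039,-0.0947)
cross product → J_v[:, 4] = (-0.9280,0.1174,-0.3536)
J_ω[:, 4] = z_4
entry J[1][4] = 0.1174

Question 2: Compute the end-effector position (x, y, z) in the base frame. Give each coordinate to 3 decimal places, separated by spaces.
-0.312 -0.769 3.784

after link 1: o_1 = (2.8284, -2.8284, 2.0000)
after link 2: o_2 = (2.3108, -0.8966, 6.0000)
after link 3: o_3 = (1.7618, 1.1525, 3.8787)
after link 4: o_4 = (-0.1701, 0.6348, 3.8787)
after link 5: o_5 = (-0.3116, -0.7691, 3.7839)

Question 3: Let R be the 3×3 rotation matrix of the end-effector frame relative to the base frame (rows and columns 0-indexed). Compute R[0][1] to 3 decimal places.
-0.183

End-effector y-axis (col 1 of R) = (-0.1830,0.6830,0.7071)
R[0][1] = -0.1830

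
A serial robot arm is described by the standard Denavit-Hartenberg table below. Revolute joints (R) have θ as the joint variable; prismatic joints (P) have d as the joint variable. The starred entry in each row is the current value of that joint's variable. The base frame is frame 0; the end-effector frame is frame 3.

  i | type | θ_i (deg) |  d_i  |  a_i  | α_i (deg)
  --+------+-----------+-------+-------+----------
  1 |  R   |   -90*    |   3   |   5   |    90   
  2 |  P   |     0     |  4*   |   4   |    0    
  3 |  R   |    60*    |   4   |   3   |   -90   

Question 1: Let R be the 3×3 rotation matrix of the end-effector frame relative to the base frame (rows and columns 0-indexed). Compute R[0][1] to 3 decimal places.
1.000

End-effector y-axis (col 1 of R) = (1.0000,0.0000,-0.0000)
R[0][1] = 1.0000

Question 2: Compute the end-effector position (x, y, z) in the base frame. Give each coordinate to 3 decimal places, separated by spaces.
-8.000 -10.500 5.598

after link 1: o_1 = (0.0000, -5.0000, 3.0000)
after link 2: o_2 = (-4.0000, -9.0000, 3.0000)
after link 3: o_3 = (-8.0000, -10.5000, 5.5981)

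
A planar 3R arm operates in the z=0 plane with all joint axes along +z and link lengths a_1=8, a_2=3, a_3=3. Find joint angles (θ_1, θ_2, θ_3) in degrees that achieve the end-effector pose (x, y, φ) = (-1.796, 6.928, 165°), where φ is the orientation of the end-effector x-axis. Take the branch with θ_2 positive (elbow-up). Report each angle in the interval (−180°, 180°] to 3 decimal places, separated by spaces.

wrist centre = target − a_3·(cos φ, sin φ) = (1.1018, 6.1515)
cos θ_2 = (39.0554−8²−3²)/(2·8·3) = -0.7072; θ_2 = 135.0059° (elbow-up)
β = atan2(6.1515,1.1018) = 79.8457°; ψ = atan2(2.1211,5.8785) = 19.8408°
θ_1 = β − ψ = 60.0049°
θ_3 = φ − θ_1 − θ_2 = -30.0108° (wrapped to (-180°,180°])

60.005 135.006 -30.011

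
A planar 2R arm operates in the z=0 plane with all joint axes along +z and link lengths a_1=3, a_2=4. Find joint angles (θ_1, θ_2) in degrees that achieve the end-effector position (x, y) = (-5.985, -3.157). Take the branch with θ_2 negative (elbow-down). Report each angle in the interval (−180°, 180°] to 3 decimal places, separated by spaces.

cos θ_2 = (45.7869−3²−4²)/(2·3·4) = 0.8661; θ_2 = -29.9892° (elbow-down)
β = atan2(-3.1570,-5.9850) = -152.1890°; ψ = atan2(-1.9993,6.4645) = -17.1859°
θ_1 = β − ψ = -135.0031°

-135.003 -29.989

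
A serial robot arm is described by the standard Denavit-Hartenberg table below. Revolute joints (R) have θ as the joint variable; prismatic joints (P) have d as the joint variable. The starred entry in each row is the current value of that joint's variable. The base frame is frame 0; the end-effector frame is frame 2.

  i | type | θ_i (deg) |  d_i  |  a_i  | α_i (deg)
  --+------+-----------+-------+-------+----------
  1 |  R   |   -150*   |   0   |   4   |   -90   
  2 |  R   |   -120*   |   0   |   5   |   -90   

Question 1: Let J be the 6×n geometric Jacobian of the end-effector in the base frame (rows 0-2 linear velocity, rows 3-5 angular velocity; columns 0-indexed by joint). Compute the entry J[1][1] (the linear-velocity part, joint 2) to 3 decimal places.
axis z_1 = (0.5000,-0.8660,0.0000); lever o_n−o_1 = (2.1651,1.2500,4.3301)
cross product → J_v[:, 1] = (-3.7500,-2.1651,2.5000)
J_ω[:, 1] = z_1
entry J[1][1] = -2.1651

-2.165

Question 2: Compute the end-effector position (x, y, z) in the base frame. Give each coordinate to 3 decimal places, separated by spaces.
-1.299 -0.750 4.330

after link 1: o_1 = (-3.4641, -2.0000, 0.0000)
after link 2: o_2 = (-1.2990, -0.7500, 4.3301)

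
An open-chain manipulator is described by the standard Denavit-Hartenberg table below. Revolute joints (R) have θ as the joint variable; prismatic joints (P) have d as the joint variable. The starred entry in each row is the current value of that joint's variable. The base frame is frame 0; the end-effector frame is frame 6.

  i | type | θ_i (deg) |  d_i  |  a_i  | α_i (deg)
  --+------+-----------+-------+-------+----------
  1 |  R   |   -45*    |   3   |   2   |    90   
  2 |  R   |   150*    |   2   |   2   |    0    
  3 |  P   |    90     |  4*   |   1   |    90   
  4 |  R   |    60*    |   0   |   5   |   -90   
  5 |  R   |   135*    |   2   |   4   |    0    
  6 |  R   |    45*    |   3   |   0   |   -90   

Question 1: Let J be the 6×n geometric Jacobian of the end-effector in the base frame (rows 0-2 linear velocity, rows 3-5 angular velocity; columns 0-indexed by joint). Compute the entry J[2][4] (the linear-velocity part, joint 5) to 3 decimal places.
axis z_4 = (-0.0474,-0.6597,0.7500); lever o_n−o_4 = (3.7273,-3.7987,3.5605)
cross product → J_v[:, 4] = (0.5000,2.9641,2.6390)
J_ω[:, 4] = z_4
entry J[2][4] = 2.6390

2.639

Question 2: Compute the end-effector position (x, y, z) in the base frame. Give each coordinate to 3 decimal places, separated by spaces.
after link 1: o_1 = (1.4142, -1.4142, 3.0000)
after link 2: o_2 = (-1.2247, -1.6037, 4.0000)
after link 3: o_3 = (-4.4067, -4.0786, 3.1340)
after link 4: o_4 = (-8.3525, -6.2565, 0.9689)
after link 5: o_5 = (-4.4831, -8.0760, 2.2794)
after link 6: o_6 = (-4.6252, -10.0552, 4.5294)

-4.625 -10.055 4.529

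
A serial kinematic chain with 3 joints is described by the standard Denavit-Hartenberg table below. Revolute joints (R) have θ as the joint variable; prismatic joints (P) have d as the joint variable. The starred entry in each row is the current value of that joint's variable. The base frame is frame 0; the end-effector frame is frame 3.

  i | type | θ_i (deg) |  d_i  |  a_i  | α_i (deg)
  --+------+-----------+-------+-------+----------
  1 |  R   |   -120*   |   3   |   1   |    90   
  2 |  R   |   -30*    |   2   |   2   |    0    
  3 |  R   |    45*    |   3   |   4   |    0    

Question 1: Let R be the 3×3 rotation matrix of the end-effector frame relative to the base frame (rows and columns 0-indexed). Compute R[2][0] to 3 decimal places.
End-effector x-axis (col 0 of R) = (-0.4830,-0.8365,0.2588)
R[2][0] = 0.2588

0.259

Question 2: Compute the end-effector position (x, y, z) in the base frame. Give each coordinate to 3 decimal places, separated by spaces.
after link 1: o_1 = (-0.5000, -0.8660, 3.0000)
after link 2: o_2 = (-3.0981, -1.3660, 2.0000)
after link 3: o_3 = (-7.6280, -3.2121, 3.0353)

-7.628 -3.212 3.035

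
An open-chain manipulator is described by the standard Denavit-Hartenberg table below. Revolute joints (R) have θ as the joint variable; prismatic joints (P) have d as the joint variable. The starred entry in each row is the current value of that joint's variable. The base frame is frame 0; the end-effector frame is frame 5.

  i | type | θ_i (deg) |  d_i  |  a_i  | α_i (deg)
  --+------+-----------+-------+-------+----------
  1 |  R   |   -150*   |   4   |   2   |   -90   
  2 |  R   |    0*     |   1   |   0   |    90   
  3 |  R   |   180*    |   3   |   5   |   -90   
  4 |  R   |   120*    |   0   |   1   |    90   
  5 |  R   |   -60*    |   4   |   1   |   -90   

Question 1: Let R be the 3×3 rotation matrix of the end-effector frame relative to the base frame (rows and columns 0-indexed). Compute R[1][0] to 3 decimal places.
End-effector x-axis (col 0 of R) = (0.2165,-0.8750,-0.4330)
R[1][0] = -0.8750

-0.875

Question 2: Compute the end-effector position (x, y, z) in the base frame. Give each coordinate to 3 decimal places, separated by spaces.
after link 1: o_1 = (-1.7321, -1.0000, 4.0000)
after link 2: o_2 = (-1.2321, -1.8660, 4.0000)
after link 3: o_3 = (3.0981, 0.6340, 7.0000)
after link 4: o_4 = (2.6651, 0.3840, 6.1340)
after link 5: o_5 = (5.8816, 1.2410, 3.7010)

5.882 1.241 3.701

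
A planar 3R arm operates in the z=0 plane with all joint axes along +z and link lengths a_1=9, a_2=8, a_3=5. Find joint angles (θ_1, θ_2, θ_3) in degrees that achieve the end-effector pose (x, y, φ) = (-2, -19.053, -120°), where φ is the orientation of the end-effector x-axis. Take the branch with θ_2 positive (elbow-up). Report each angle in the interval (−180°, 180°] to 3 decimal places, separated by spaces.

-116.107 59.994 -63.887

wrist centre = target − a_3·(cos φ, sin φ) = (0.5000, -14.7229)
cos θ_2 = (217.0130−9²−8²)/(2·9·8) = 0.5001; θ_2 = 59.9940° (elbow-up)
β = atan2(-14.7229,0.5000) = -88.0549°; ψ = atan2(6.9278,13.0007) = 28.0521°
θ_1 = β − ψ = -116.1071°
θ_3 = φ − θ_1 − θ_2 = -63.8870° (wrapped to (-180°,180°])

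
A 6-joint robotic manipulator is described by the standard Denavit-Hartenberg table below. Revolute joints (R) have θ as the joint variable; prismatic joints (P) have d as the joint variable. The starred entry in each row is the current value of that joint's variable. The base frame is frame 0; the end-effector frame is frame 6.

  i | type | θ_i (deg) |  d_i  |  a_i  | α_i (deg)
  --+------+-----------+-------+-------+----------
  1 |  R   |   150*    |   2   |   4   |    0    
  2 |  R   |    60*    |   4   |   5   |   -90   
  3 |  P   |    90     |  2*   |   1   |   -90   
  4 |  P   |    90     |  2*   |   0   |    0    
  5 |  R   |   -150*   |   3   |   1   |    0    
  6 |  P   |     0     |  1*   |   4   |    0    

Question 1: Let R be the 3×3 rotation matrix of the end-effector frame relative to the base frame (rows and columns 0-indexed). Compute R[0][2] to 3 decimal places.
End-effector z-axis (col 2 of R) = (0.8660,0.5000,-0.0000)
R[0][2] = 0.8660

0.866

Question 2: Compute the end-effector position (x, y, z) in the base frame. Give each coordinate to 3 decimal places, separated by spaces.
0.567 -2.982 2.500

after link 1: o_1 = (-3.4641, 2.0000, 2.0000)
after link 2: o_2 = (-7.7942, -0.5000, 6.0000)
after link 3: o_3 = (-6.7942, -2.2321, 5.0000)
after link 4: o_4 = (-5.0622, -1.2321, 5.0000)
after link 5: o_5 = (-2.0311, -0.4821, 4.5000)
after link 6: o_6 = (0.5670, -2.9821, 2.5000)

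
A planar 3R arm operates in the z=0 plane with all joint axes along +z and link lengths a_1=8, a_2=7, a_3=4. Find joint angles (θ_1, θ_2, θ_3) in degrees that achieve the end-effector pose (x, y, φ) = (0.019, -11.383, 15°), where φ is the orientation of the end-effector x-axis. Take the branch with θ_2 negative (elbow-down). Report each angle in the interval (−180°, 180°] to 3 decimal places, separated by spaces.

-79.406 -60.003 154.408

wrist centre = target − a_3·(cos φ, sin φ) = (-3.8447, -12.4183)
cos θ_2 = (168.9953−8²−7²)/(2·8·7) = 0.5000; θ_2 = -60.0028° (elbow-down)
β = atan2(-12.4183,-3.8447) = -107.2025°; ψ = atan2(-6.0623,11.4997) = -27.7970°
θ_1 = β − ψ = -79.4055°
θ_3 = φ − θ_1 − θ_2 = 154.4083° (wrapped to (-180°,180°])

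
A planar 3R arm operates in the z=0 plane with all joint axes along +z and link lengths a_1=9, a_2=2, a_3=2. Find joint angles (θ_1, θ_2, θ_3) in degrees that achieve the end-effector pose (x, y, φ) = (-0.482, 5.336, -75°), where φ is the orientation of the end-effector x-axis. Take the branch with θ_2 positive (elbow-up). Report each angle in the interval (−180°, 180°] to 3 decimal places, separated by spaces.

89.999 150.007 44.994

wrist centre = target − a_3·(cos φ, sin φ) = (-0.9996, 7.2679)
cos θ_2 = (53.8209−9²−2²)/(2·9·2) = -0.8661; θ_2 = 150.0068° (elbow-up)
β = atan2(7.2679,-0.9996) = 97.8315°; ψ = atan2(0.9998,7.2678) = 7.8327°
θ_1 = β − ψ = 89.9988°
θ_3 = φ − θ_1 − θ_2 = 44.9944° (wrapped to (-180°,180°])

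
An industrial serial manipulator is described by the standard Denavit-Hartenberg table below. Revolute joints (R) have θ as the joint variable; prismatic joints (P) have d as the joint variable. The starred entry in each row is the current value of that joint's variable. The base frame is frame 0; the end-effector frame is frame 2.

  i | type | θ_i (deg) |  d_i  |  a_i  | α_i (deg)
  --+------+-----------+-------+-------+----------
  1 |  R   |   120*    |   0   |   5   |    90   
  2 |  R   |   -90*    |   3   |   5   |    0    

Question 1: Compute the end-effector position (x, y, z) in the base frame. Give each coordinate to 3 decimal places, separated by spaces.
0.098 5.830 -5.000

after link 1: o_1 = (-2.5000, 4.3301, 0.0000)
after link 2: o_2 = (0.0981, 5.8301, -5.0000)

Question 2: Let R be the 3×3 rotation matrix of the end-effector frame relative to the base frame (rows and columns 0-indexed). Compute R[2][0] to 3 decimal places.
-1.000

End-effector x-axis (col 0 of R) = (0.0000,0.0000,-1.0000)
R[2][0] = -1.0000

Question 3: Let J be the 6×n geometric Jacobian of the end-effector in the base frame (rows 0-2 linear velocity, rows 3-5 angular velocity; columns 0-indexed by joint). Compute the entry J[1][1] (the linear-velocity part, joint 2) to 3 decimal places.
4.330

axis z_1 = (0.8660,0.5000,0.0000); lever o_n−o_1 = (2.5981,1.5000,-5.0000)
cross product → J_v[:, 1] = (-2.5000,4.3301,0.0000)
J_ω[:, 1] = z_1
entry J[1][1] = 4.3301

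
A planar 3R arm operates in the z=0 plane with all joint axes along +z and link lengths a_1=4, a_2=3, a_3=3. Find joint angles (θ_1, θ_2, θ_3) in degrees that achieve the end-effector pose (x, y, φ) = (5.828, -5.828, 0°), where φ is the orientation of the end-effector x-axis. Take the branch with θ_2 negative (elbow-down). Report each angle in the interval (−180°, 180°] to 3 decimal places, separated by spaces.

-44.991 -45.025 90.016

wrist centre = target − a_3·(cos φ, sin φ) = (2.8280, -5.8280)
cos θ_2 = (41.9632−4²−3²)/(2·4·3) = 0.7068; θ_2 = -45.0250° (elbow-down)
β = atan2(-5.8280,2.8280) = -64.1153°; ψ = atan2(-2.1222,6.1204) = -19.1240°
θ_1 = β − ψ = -44.9914°
θ_3 = φ − θ_1 − θ_2 = 90.0163° (wrapped to (-180°,180°])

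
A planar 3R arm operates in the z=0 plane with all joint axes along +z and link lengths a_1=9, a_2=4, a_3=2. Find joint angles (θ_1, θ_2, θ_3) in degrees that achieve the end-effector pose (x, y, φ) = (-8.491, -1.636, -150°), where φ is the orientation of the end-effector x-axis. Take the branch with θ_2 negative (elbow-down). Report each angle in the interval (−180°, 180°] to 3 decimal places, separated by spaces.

wrist centre = target − a_3·(cos φ, sin φ) = (-6.7589, -0.6360)
cos θ_2 = (46.0879−9²−4²)/(2·9·4) = -0.7071; θ_2 = -135.0005° (elbow-down)
β = atan2(-0.6360,-6.7589) = -174.6244°; ψ = atan2(-2.8284,6.1715) = -24.6219°
θ_1 = β − ψ = -150.0026°
θ_3 = φ − θ_1 − θ_2 = 135.0031° (wrapped to (-180°,180°])

-150.003 -135.000 135.003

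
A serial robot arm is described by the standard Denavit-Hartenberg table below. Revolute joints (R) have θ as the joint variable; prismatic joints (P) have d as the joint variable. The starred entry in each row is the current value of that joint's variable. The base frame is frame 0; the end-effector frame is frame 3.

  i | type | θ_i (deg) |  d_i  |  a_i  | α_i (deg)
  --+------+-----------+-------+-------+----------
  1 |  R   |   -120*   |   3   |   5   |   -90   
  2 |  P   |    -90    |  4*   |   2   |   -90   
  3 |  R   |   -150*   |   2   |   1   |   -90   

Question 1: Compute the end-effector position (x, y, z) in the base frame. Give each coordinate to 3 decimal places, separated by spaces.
0.397 -8.312 4.134

after link 1: o_1 = (-2.5000, -4.3301, 3.0000)
after link 2: o_2 = (0.9641, -6.3301, 5.0000)
after link 3: o_3 = (0.3971, -8.3122, 4.1340)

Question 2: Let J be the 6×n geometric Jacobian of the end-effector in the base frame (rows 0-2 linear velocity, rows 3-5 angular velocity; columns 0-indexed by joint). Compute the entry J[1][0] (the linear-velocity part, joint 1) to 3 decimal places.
0.397

axis z_0 = ẑ; lever o_n−o_0 = (0.3971,-8.3122,4.1340)
cross product → J_v[:, 0] = (8.3122,0.3971,-0.0000)
J_ω[:, 0] = z_0
entry J[1][0] = 0.3971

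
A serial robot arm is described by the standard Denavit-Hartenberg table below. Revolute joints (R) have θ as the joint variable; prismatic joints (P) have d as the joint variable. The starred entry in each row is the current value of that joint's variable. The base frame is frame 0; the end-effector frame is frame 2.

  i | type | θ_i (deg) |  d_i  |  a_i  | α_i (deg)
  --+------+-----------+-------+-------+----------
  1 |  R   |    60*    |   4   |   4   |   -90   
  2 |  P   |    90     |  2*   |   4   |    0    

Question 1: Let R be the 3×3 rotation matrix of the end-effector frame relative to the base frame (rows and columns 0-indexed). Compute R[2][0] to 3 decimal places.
-1.000

End-effector x-axis (col 0 of R) = (-0.0000,0.0000,-1.0000)
R[2][0] = -1.0000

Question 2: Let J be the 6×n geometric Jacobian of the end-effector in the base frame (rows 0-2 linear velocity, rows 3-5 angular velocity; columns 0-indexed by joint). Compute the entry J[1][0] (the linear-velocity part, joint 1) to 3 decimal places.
axis z_0 = ẑ; lever o_n−o_0 = (0.2679,4.4641,0.0000)
cross product → J_v[:, 0] = (-4.4641,0.2679,0.0000)
J_ω[:, 0] = z_0
entry J[1][0] = 0.2679

0.268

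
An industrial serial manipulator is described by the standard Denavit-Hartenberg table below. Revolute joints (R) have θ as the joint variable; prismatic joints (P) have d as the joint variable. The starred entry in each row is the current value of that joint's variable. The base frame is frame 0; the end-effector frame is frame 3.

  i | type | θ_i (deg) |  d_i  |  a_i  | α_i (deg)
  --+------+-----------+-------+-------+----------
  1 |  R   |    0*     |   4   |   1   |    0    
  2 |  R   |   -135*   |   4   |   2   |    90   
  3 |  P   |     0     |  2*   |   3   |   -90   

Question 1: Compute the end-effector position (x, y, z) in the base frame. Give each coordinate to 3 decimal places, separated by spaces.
-3.950 -2.121 8.000

after link 1: o_1 = (1.0000, 0.0000, 4.0000)
after link 2: o_2 = (-0.4142, -1.4142, 8.0000)
after link 3: o_3 = (-3.9497, -2.1213, 8.0000)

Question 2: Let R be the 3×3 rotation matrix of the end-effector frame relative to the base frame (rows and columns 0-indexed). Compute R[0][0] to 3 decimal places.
End-effector x-axis (col 0 of R) = (-0.7071,-0.7071,0.0000)
R[0][0] = -0.7071

-0.707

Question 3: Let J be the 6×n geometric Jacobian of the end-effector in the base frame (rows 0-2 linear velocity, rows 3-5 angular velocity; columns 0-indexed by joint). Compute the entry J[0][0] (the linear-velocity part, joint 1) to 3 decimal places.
2.121

axis z_0 = ẑ; lever o_n−o_0 = (-3.9497,-2.1213,8.0000)
cross product → J_v[:, 0] = (2.1213,-3.9497,0.0000)
J_ω[:, 0] = z_0
entry J[0][0] = 2.1213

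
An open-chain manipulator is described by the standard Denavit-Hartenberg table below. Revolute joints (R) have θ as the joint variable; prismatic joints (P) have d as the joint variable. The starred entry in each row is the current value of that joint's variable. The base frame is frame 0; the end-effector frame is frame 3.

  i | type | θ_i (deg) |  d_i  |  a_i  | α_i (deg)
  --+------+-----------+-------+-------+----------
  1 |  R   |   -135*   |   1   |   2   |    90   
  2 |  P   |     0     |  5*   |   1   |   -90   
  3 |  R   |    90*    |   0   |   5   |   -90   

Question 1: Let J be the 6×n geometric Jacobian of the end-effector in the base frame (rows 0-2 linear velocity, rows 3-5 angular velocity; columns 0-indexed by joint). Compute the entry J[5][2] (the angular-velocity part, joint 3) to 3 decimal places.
1.000

axis z_2 = (0.0000,0.0000,1.0000); lever o_n−o_2 = (3.5355,-3.5355,0.0000)
cross product → J_v[:, 2] = (3.5355,3.5355,-0.0000)
J_ω[:, 2] = z_2
entry J[5][2] = 1.0000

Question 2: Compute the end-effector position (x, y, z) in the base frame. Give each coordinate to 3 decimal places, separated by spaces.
after link 1: o_1 = (-1.4142, -1.4142, 1.0000)
after link 2: o_2 = (-5.6569, 1.4142, 1.0000)
after link 3: o_3 = (-2.1213, -2.1213, 1.0000)

-2.121 -2.121 1.000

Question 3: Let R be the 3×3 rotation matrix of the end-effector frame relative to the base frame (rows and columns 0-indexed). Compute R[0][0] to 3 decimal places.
0.707

End-effector x-axis (col 0 of R) = (0.7071,-0.7071,0.0000)
R[0][0] = 0.7071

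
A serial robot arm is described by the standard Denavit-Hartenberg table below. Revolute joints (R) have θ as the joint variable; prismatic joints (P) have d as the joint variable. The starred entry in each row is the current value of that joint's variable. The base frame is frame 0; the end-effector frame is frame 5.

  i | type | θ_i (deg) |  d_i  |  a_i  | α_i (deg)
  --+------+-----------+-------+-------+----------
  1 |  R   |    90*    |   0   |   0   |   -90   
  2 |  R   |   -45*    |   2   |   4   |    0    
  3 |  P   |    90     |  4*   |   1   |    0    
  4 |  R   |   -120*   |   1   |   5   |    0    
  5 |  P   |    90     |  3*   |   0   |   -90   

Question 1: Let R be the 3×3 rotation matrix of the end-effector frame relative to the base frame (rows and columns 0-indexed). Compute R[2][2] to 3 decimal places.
-0.966

End-effector z-axis (col 2 of R) = (-0.0000,-0.2588,-0.9659)
R[2][2] = -0.9659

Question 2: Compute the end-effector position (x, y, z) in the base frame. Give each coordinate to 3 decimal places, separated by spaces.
after link 1: o_1 = (0.0000, 0.0000, 0.0000)
after link 2: o_2 = (-2.0000, 2.8284, 2.8284)
after link 3: o_3 = (-6.0000, 3.5355, 2.1213)
after link 4: o_4 = (-7.0000, 4.8296, 6.9509)
after link 5: o_5 = (-10.0000, 4.8296, 6.9509)

-10.000 4.830 6.951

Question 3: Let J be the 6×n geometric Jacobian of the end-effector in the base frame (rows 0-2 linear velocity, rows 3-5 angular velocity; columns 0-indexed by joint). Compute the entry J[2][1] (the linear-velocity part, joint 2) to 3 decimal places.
-4.830

axis z_1 = (-1.0000,0.0000,0.0000); lever o_n−o_1 = (-10.0000,4.8296,6.9509)
cross product → J_v[:, 1] = (0.0000,6.9509,-4.8296)
J_ω[:, 1] = z_1
entry J[2][1] = -4.8296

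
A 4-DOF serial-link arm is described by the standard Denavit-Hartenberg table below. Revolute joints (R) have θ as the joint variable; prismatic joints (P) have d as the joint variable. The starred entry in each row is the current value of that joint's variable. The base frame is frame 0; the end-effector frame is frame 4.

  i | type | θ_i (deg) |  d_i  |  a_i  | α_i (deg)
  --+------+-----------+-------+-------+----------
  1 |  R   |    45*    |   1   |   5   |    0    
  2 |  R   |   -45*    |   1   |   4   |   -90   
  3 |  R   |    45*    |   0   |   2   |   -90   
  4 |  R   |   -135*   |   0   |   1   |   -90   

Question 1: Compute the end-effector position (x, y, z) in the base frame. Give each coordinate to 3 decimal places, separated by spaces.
8.450 4.243 1.086

after link 1: o_1 = (3.5355, 3.5355, 1.0000)
after link 2: o_2 = (7.5355, 3.5355, 2.0000)
after link 3: o_3 = (8.9497, 3.5355, 0.5858)
after link 4: o_4 = (8.4497, 4.2426, 1.0858)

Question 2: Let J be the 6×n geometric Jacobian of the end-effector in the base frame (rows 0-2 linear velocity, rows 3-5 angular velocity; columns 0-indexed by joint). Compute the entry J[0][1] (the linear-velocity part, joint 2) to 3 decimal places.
-0.707

axis z_1 = (0.0000,0.0000,1.0000); lever o_n−o_1 = (4.9142,0.7071,0.0858)
cross product → J_v[:, 1] = (-0.7071,4.9142,0.0000)
J_ω[:, 1] = z_1
entry J[0][1] = -0.7071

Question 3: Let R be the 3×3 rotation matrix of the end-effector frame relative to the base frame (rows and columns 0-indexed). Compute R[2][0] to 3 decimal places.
End-effector x-axis (col 0 of R) = (-0.5000,0.7071,0.5000)
R[2][0] = 0.5000

0.500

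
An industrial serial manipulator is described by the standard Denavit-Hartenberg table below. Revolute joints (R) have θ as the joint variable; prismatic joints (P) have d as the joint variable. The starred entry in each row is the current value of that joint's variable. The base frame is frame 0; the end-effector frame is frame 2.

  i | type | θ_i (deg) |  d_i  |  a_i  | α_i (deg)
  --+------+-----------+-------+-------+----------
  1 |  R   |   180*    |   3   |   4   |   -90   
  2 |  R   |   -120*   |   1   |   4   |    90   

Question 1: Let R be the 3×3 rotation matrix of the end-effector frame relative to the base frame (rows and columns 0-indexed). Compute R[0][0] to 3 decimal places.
0.500

End-effector x-axis (col 0 of R) = (0.5000,-0.0000,0.8660)
R[0][0] = 0.5000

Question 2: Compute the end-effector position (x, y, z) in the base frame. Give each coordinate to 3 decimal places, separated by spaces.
-2.000 -1.000 6.464

after link 1: o_1 = (-4.0000, 0.0000, 3.0000)
after link 2: o_2 = (-2.0000, -1.0000, 6.4641)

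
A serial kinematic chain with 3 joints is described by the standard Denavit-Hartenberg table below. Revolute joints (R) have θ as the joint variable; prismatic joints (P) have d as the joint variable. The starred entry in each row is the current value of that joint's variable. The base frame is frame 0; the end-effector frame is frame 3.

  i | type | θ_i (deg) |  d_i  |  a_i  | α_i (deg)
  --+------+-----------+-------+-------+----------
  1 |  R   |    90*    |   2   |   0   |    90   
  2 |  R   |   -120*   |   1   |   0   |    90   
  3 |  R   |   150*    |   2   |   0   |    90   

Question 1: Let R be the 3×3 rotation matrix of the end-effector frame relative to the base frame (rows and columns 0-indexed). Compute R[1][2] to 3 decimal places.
-0.250

End-effector z-axis (col 2 of R) = (0.8660,-0.2500,-0.4330)
R[1][2] = -0.2500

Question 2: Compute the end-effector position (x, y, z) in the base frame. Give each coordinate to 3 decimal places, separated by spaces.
after link 1: o_1 = (0.0000, 0.0000, 2.0000)
after link 2: o_2 = (1.0000, -0.0000, 2.0000)
after link 3: o_3 = (1.0000, -1.7321, 3.0000)

1.000 -1.732 3.000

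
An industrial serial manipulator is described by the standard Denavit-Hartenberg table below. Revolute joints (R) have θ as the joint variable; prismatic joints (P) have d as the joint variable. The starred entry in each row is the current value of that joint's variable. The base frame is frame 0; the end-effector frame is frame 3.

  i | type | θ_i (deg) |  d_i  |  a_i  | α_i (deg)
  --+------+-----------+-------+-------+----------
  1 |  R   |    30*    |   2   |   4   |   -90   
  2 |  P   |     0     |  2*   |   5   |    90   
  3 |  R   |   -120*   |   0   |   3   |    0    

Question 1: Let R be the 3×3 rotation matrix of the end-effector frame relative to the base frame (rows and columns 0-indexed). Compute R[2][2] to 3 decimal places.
1.000

End-effector z-axis (col 2 of R) = (0.0000,0.0000,1.0000)
R[2][2] = 1.0000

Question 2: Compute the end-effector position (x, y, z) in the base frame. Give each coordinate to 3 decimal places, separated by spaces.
6.794 3.232 2.000

after link 1: o_1 = (3.4641, 2.0000, 2.0000)
after link 2: o_2 = (6.7942, 6.2321, 2.0000)
after link 3: o_3 = (6.7942, 3.2321, 2.0000)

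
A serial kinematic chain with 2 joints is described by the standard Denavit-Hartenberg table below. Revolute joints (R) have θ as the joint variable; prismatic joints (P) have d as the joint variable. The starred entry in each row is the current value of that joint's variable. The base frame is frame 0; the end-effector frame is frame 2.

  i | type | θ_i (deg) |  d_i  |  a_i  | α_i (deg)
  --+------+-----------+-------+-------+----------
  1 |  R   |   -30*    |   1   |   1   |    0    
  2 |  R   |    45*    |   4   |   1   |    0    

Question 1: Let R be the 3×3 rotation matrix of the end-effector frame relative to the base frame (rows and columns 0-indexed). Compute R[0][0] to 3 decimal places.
0.966

End-effector x-axis (col 0 of R) = (0.9659,0.2588,0.0000)
R[0][0] = 0.9659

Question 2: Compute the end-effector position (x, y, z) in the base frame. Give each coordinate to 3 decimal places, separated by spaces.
1.832 -0.241 5.000

after link 1: o_1 = (0.8660, -0.5000, 1.0000)
after link 2: o_2 = (1.8320, -0.2412, 5.0000)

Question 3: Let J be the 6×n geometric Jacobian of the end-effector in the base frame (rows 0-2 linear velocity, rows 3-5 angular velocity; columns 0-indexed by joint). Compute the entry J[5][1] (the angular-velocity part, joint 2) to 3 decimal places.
1.000

axis z_1 = (0.0000,0.0000,1.0000); lever o_n−o_1 = (0.9659,0.2588,4.0000)
cross product → J_v[:, 1] = (-0.2588,0.9659,0.0000)
J_ω[:, 1] = z_1
entry J[5][1] = 1.0000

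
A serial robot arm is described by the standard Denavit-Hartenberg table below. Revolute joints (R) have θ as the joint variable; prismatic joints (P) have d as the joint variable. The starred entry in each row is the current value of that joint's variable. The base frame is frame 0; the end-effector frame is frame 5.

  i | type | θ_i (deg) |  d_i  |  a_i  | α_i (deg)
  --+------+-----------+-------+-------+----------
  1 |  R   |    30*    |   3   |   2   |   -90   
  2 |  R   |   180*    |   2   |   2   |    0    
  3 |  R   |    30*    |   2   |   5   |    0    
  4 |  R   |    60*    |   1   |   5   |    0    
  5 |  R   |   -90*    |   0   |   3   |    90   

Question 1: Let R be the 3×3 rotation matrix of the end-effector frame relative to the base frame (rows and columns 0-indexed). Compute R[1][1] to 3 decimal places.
0.866

End-effector y-axis (col 1 of R) = (-0.5000,0.8660,0.0000)
R[1][1] = 0.8660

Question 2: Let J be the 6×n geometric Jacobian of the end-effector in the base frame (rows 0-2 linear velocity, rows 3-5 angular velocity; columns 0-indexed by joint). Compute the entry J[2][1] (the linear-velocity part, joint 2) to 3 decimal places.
axis z_1 = (-0.5000,0.8660,0.0000); lever o_n−o_1 = (-10.5801,-0.3349,7.5000)
cross product → J_v[:, 1] = (6.4952,3.7500,9.3301)
J_ω[:, 1] = z_1
entry J[2][1] = 9.3301

9.330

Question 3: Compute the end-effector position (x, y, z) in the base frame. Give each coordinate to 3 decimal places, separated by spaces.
after link 1: o_1 = (1.7321, 1.0000, 3.0000)
after link 2: o_2 = (-1.0000, 1.7321, 3.0000)
after link 3: o_3 = (-5.7500, 1.2990, 5.5000)
after link 4: o_4 = (-6.2500, 2.1651, 10.5000)
after link 5: o_5 = (-8.8481, 0.6651, 10.5000)

-8.848 0.665 10.500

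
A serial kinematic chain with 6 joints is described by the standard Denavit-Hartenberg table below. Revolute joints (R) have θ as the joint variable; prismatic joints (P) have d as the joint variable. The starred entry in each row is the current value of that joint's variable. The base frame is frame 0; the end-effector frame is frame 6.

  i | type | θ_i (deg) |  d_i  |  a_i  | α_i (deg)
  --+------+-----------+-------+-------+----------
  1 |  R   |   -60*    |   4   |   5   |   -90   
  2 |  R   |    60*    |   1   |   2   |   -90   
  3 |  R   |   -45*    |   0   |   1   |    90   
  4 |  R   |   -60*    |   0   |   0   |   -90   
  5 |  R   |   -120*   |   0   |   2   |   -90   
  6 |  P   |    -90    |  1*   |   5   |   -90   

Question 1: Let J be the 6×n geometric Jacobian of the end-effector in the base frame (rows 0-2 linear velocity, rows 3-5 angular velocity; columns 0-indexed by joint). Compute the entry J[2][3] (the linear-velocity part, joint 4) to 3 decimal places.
axis z_3 = (0.4356,0.6597,0.6124); lever o_n−o_3 = (3.2038,3.6365,-2.5518)
cross product → J_v[:, 3] = (-3.9104,3.0734,-0.5296)
J_ω[:, 3] = z_3
entry J[2][3] = -0.5296

-0.530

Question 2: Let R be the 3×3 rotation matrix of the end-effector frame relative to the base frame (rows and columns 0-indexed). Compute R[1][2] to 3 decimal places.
0.884

End-effector z-axis (col 2 of R) = (-0.0076,0.8843,0.4669)
R[1][2] = 0.8843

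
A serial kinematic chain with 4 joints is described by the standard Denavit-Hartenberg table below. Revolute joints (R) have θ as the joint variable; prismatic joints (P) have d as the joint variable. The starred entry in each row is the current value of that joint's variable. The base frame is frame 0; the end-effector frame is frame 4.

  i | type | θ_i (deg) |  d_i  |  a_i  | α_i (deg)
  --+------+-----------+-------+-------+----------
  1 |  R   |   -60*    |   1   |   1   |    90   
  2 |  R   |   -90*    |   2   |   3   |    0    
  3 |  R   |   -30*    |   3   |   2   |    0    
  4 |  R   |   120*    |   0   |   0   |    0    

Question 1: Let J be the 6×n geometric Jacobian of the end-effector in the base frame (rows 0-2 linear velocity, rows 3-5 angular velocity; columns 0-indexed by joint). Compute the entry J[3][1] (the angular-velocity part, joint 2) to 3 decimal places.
axis z_1 = (-0.8660,-0.5000,0.0000); lever o_n−o_1 = (-4.8301,-1.6340,-4.7321)
cross product → J_v[:, 1] = (2.3660,-4.0981,-1.0000)
J_ω[:, 1] = z_1
entry J[3][1] = -0.8660

-0.866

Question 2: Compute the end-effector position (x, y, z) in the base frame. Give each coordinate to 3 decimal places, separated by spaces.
-4.330 -2.500 -3.732

after link 1: o_1 = (0.5000, -0.8660, 1.0000)
after link 2: o_2 = (-1.2321, -1.8660, -2.0000)
after link 3: o_3 = (-4.3301, -2.5000, -3.7321)
after link 4: o_4 = (-4.3301, -2.5000, -3.7321)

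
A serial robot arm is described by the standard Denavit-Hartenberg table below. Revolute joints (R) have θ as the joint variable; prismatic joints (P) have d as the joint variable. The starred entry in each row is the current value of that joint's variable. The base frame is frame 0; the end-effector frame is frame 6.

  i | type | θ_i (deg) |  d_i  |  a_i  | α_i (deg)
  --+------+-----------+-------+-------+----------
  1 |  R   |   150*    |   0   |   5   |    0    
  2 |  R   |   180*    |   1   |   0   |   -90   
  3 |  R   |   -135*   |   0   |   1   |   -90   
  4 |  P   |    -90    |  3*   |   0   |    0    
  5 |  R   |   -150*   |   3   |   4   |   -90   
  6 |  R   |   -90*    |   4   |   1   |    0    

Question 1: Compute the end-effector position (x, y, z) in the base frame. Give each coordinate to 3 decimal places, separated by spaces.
1.958 -2.821 2.793

after link 1: o_1 = (-4.3301, 2.5000, 0.0000)
after link 2: o_2 = (-4.3301, 2.5000, 1.0000)
after link 3: o_3 = (-4.9425, 2.8536, 1.7071)
after link 4: o_4 = (-3.1054, 1.7929, 3.8284)
after link 5: o_5 = (-1.7756, -2.9749, 4.5355)
after link 6: o_6 = (1.9581, -2.8211, 2.7932)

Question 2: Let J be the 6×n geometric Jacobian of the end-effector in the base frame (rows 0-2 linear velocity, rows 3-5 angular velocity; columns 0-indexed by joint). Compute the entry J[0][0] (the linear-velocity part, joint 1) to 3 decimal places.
2.821

axis z_0 = ẑ; lever o_n−o_0 = (1.9581,-2.8211,2.7932)
cross product → J_v[:, 0] = (2.8211,1.9581,-0.0000)
J_ω[:, 0] = z_0
entry J[0][0] = 2.8211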